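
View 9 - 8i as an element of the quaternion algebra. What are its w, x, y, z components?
9 - 8i + 0j + 0k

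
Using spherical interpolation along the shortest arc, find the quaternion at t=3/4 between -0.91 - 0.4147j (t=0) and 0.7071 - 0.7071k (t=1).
-0.8189 - 0.1171j + 0.5619k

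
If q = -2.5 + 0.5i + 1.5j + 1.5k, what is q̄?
-2.5 - 0.5i - 1.5j - 1.5k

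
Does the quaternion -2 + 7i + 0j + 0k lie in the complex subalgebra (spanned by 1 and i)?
Yes. The quaternion -2 + 7i has j- and k-coefficients y = z = 0, so it lies in the complex subalgebra spanned by 1 and i.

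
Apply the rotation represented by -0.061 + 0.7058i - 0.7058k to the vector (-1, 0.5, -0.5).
(0.451, -0.625, 0.951)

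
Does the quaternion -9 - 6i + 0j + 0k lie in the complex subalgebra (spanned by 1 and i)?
Yes. The quaternion -9 - 6i has j- and k-coefficients y = z = 0, so it lies in the complex subalgebra spanned by 1 and i.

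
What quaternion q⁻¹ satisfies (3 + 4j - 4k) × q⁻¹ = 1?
0.0732 - 0.0976j + 0.0976k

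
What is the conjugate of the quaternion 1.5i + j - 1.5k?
-1.5i - j + 1.5k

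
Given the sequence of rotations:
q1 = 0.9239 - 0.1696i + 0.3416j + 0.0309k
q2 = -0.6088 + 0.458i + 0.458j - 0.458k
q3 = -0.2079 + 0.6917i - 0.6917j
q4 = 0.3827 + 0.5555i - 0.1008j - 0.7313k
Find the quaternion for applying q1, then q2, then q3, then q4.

q2 · q1 = -0.6271 + 0.697i + 0.2787j - 0.2078k
q3 · q2 · q1 = -0.159 - 0.4349i + 0.5196j + 0.7181k
q4 · q3 · q2 · q1 = 0.7583 + 0.0528i + 0.134j + 0.6359k
0.7583 + 0.0528i + 0.134j + 0.6359k


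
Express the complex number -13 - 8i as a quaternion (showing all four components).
-13 - 8i + 0j + 0k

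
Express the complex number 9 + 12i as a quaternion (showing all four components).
9 + 12i + 0j + 0k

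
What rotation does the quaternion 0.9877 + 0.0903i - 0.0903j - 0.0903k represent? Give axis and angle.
axis = (√3/3, -√3/3, -√3/3), θ = 18°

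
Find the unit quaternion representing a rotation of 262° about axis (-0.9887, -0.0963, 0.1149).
-0.6561 - 0.7462i - 0.0727j + 0.0867k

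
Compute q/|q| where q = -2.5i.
-i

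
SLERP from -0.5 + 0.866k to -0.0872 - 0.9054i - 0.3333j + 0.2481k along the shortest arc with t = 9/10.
-0.151 - 0.866i - 0.3188j + 0.3544k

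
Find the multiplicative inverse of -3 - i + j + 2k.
-0.2 + 0.0667i - 0.0667j - 0.1333k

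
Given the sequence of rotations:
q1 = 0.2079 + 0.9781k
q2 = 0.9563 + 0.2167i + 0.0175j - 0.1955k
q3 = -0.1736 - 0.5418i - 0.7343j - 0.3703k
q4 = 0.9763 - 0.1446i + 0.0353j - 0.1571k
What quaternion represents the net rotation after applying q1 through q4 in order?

q2 · q1 = 0.39 + 0.0622i - 0.2083j + 0.8947k
q3 · q2 · q1 = 0.1443 - 0.9562i + 0.2115j - 0.1412k
q4 · q3 · q2 · q1 = -0.027 - 0.9262i + 0.3414j - 0.1574k
-0.027 - 0.9262i + 0.3414j - 0.1574k


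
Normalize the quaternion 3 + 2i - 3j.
0.6396 + 0.4264i - 0.6396j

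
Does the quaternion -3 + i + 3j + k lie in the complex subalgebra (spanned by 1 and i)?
No. The quaternion -3 + i + 3j + k has j-coefficient y = 3 and k-coefficient z = 1, not both zero, so it does not lie in the complex subalgebra spanned by 1 and i.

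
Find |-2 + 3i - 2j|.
√17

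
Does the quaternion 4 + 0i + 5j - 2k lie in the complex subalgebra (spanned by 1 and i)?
No. The quaternion 4 + 5j - 2k has j-coefficient y = 5 and k-coefficient z = -2, not both zero, so it does not lie in the complex subalgebra spanned by 1 and i.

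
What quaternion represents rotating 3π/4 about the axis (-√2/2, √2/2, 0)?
0.3827 - 0.6533i + 0.6533j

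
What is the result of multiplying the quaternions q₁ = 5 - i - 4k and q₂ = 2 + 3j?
10 + 10i + 15j - 11k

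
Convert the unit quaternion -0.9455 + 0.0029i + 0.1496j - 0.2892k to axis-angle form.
axis = (0.0089, 0.4594, -0.8882), θ = 322°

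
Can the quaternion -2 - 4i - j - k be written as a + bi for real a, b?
No. The quaternion -2 - 4i - j - k has j-coefficient y = -1 and k-coefficient z = -1, not both zero, so it does not lie in the complex subalgebra spanned by 1 and i.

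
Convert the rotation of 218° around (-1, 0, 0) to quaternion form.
-0.3256 - 0.9455i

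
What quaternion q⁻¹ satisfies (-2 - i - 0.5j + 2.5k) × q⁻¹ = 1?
-0.1739 + 0.087i + 0.0435j - 0.2174k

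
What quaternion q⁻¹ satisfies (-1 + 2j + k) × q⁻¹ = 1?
-0.1667 - 0.3333j - 0.1667k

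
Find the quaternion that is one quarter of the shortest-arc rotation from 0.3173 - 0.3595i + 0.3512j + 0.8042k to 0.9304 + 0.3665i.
0.6046 - 0.189i + 0.3097j + 0.7091k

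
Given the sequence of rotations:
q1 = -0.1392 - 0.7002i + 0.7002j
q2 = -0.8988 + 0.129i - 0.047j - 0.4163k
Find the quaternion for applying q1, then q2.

q2 · q1 = 0.2483 + 0.9029i - 0.3313j + 0.1154k
0.2483 + 0.9029i - 0.3313j + 0.1154k


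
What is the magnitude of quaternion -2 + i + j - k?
√7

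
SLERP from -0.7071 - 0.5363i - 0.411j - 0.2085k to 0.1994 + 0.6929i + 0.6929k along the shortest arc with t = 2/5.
-0.5484 - 0.6566i - 0.2673j - 0.4435k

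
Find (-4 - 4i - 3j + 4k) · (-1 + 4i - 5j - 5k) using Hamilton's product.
25 + 23i + 19j + 48k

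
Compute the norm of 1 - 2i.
√5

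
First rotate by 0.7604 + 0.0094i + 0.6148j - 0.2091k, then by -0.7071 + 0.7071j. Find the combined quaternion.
-0.9724 - 0.1545i + 0.103j + 0.1412k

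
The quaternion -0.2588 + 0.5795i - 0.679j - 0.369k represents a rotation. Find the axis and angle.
axis = (0.5999, -0.7029, -0.382), θ = 7π/6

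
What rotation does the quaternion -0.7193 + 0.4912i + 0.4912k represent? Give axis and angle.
axis = (√2/2, 0, √2/2), θ = 272°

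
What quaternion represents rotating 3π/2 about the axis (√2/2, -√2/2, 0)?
-0.7071 + 0.5i - 0.5j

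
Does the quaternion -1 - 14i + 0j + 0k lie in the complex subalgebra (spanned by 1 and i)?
Yes. The quaternion -1 - 14i has j- and k-coefficients y = z = 0, so it lies in the complex subalgebra spanned by 1 and i.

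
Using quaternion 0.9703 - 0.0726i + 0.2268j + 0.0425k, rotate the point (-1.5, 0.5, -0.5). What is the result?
(-1.615, 0.339, 0.165)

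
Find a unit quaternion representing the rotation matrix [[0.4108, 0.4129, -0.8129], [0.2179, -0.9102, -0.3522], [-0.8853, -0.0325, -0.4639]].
0.0958 + 0.8344i + 0.189j - 0.5088k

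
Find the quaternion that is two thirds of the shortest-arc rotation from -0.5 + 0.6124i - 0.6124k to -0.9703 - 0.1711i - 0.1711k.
-0.9215 + 0.1158i - 0.3707k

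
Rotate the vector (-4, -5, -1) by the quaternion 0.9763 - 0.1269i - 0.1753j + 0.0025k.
(-3.609, -5.283, -1.03)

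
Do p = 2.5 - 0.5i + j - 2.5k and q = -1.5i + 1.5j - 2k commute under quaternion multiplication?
No: pq = -7.25 - 2i + 6.5j - 4.25k ≠ -7.25 - 5.5i + j - 5.75k = qp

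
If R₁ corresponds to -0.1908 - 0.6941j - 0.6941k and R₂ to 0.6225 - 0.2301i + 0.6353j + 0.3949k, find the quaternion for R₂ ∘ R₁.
0.5963 - 0.123i - 0.713j - 0.3477k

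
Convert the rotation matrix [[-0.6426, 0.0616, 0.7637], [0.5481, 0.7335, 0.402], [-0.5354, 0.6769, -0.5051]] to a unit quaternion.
0.3827 + 0.1796i + 0.8487j + 0.3178k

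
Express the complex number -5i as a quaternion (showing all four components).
0 - 5i + 0j + 0k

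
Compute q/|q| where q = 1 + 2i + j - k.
0.378 + 0.7559i + 0.378j - 0.378k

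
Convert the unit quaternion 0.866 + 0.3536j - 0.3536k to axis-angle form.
axis = (0, √2/2, -√2/2), θ = π/3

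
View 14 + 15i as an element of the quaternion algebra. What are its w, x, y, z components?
14 + 15i + 0j + 0k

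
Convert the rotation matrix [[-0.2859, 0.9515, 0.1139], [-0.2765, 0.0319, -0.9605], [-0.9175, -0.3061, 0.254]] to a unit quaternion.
-0.5 - 0.3272i - 0.5157j + 0.614k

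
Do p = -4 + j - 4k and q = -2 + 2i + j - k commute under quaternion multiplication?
No: pq = 3 - 5i - 14j + 10k ≠ 3 - 11i + 2j + 14k = qp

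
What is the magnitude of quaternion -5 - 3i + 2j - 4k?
√54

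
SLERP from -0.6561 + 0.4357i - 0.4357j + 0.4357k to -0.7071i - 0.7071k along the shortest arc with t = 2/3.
-0.248 + 0.675i - 0.1647j + 0.675k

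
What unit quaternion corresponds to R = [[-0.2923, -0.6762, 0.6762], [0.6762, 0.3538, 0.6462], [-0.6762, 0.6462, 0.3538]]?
0.5948 + 0.5684j + 0.5684k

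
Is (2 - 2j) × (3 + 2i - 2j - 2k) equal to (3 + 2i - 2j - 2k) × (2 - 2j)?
No: pq = 2 + 8i - 10j ≠ 2 - 10j - 8k = qp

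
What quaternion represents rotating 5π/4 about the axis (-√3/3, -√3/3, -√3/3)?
-0.3827 - 0.5334i - 0.5334j - 0.5334k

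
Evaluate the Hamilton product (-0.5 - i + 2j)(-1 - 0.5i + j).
-2 + 1.25i - 2.5j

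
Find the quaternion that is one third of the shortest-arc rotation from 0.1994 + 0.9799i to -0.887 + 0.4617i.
-0.2278 + 0.9737i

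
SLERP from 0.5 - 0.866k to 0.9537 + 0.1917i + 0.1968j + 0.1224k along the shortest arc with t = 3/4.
0.958 + 0.1608i + 0.1651j - 0.1709k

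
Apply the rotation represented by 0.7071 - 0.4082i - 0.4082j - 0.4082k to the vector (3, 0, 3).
(0.268, 2, 3.732)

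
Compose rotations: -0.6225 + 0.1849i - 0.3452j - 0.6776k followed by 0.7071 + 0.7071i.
-0.5709 - 0.3094i + 0.235j - 0.7232k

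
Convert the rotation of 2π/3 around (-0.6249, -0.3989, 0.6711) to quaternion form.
0.5 - 0.5412i - 0.3455j + 0.5812k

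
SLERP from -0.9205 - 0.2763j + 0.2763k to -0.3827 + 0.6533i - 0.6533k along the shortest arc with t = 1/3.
-0.9248 + 0.298i - 0.2252j - 0.0728k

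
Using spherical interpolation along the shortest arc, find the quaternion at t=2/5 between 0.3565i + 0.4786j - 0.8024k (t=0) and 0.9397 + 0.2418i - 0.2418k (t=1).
0.4819 + 0.3831i + 0.3478j - 0.7071k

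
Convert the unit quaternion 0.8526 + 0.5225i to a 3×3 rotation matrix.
[[1, 0, 0], [0, 0.454, -0.891], [0, 0.891, 0.454]]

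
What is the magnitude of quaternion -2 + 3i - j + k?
√15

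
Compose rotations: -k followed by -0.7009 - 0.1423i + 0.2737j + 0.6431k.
0.6431 - 0.2737i - 0.1423j + 0.7009k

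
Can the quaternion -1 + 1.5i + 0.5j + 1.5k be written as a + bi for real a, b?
No. The quaternion -1 + 1.5i + 0.5j + 1.5k has j-coefficient y = 0.5 and k-coefficient z = 1.5, not both zero, so it does not lie in the complex subalgebra spanned by 1 and i.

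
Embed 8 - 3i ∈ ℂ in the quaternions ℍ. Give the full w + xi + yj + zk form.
8 - 3i + 0j + 0k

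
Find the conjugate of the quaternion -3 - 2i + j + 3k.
-3 + 2i - j - 3k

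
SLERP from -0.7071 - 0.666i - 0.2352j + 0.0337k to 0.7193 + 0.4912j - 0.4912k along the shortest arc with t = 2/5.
-0.7832 - 0.4349i - 0.3731j + 0.2415k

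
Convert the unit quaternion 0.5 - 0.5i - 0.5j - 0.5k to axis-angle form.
axis = (-√3/3, -√3/3, -√3/3), θ = 2π/3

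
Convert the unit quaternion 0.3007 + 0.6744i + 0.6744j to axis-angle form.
axis = (√2/2, √2/2, 0), θ = 145°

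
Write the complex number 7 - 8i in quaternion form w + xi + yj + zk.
7 - 8i + 0j + 0k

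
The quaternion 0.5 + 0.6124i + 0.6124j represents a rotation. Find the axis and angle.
axis = (√2/2, √2/2, 0), θ = 2π/3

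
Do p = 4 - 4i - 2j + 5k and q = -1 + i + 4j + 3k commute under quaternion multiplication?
No: pq = -7 - 18i + 35j - 7k ≠ -7 + 34i + j + 21k = qp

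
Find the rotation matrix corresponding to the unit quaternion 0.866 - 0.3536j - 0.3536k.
[[0.4999, 0.6124, -0.6124], [-0.6124, 0.7499, 0.2501], [0.6124, 0.2501, 0.7499]]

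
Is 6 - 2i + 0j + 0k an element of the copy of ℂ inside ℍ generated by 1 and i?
Yes. The quaternion 6 - 2i has j- and k-coefficients y = z = 0, so it lies in the complex subalgebra spanned by 1 and i.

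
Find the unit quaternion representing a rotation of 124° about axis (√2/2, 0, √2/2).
0.4695 + 0.6243i + 0.6243k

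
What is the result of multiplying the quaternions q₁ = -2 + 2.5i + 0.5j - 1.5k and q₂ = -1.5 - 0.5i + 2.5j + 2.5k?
6.75 + 2.25i - 11.25j + 3.75k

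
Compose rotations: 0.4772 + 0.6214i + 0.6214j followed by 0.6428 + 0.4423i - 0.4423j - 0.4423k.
0.3067 + 0.8853i - 0.0865j + 0.3386k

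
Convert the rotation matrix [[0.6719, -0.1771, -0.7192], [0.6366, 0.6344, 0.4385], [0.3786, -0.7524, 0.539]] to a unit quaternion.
0.8434 - 0.353i - 0.3254j + 0.2412k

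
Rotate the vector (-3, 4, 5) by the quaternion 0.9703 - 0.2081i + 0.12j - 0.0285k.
(-1.664, 5.948, 3.443)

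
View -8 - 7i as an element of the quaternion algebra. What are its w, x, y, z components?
-8 - 7i + 0j + 0k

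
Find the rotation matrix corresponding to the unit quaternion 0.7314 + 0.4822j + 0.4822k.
[[0.0699, -0.7054, 0.7054], [0.7054, 0.535, 0.465], [-0.7054, 0.465, 0.535]]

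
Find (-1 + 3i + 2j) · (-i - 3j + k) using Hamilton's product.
9 + 3i - 8k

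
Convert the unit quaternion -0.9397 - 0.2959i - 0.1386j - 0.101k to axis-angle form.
axis = (-0.8652, -0.4053, -0.2953), θ = 320°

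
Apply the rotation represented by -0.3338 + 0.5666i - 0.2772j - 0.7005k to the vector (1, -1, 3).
(-1.18, 3.077, -0.376)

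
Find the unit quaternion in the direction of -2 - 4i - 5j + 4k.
-0.2561 - 0.5121i - 0.6402j + 0.5121k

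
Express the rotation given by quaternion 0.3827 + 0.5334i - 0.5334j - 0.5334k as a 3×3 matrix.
[[-0.1381, -0.1608, -0.9773], [-0.9773, -0.1381, 0.1608], [-0.1608, 0.9773, -0.1381]]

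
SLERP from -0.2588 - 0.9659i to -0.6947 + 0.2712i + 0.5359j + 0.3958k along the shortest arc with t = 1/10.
-0.1494 - 0.9838i - 0.0797j - 0.0589k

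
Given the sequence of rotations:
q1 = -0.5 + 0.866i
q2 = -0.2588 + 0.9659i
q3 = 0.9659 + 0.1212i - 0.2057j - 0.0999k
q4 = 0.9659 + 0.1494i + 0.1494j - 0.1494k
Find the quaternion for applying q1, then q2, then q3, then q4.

q2 · q1 = -0.7071 - 0.7071i
q3 · q2 · q1 = -0.5973 - 0.7687i + 0.2161j - 0.0748k
q4 · q3 · q2 · q1 = -0.5055 - 0.8106i + 0.2455j + 0.1641k
-0.5055 - 0.8106i + 0.2455j + 0.1641k


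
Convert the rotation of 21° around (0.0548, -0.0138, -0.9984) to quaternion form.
0.9833 + 0.01i - 0.0025j - 0.1819k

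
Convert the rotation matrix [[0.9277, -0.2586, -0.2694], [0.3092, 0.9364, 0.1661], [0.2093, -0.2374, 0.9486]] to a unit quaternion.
0.9763 - 0.1033i - 0.1226j + 0.1454k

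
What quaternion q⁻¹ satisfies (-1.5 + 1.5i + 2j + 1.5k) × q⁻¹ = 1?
-0.1395 - 0.1395i - 0.186j - 0.1395k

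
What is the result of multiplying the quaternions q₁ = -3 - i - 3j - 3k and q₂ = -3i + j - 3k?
-9 + 21i + 3j - k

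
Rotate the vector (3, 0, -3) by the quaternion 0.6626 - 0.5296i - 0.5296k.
(-0.366, -4.211, 0.366)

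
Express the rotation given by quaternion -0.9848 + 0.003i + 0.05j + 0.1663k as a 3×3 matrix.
[[0.9397, 0.3278, -0.0975], [-0.3272, 0.9447, 0.0225], [0.0995, 0.0107, 0.995]]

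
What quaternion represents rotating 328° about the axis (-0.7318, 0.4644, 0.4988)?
-0.9613 - 0.2017i + 0.128j + 0.1375k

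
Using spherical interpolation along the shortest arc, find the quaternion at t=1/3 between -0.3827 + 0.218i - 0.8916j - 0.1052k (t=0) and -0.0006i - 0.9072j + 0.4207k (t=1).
-0.2673 + 0.152i - 0.9484j + 0.0775k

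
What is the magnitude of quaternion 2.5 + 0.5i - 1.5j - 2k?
3.571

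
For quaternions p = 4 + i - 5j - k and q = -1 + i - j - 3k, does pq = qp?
No: pq = -13 + 17i + 3j - 7k ≠ -13 - 11i - j - 15k = qp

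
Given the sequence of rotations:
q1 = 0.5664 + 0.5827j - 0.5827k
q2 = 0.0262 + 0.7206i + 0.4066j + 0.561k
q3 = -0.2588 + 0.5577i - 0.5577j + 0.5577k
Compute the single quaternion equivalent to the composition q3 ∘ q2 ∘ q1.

q2 · q1 = 0.1048 - 0.1557i + 0.6655j + 0.7224k
q3 · q2 · q1 = 0.028 - 0.6753i - 0.7204j + 0.1558k
0.028 - 0.6753i - 0.7204j + 0.1558k


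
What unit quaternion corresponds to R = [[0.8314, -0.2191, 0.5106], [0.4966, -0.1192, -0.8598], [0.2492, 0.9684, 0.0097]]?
0.6561 + 0.6966i + 0.0996j + 0.2727k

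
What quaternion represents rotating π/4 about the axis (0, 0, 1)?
0.9239 + 0.3827k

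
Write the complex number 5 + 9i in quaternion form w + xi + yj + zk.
5 + 9i + 0j + 0k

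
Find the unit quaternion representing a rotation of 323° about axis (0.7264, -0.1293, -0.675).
-0.9483 + 0.2305i - 0.041j - 0.2142k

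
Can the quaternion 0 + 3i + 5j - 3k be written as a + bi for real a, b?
No. The quaternion 3i + 5j - 3k has j-coefficient y = 5 and k-coefficient z = -3, not both zero, so it does not lie in the complex subalgebra spanned by 1 and i.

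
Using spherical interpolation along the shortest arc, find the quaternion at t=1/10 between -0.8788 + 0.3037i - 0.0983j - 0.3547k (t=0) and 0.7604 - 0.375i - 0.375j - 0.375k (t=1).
-0.9008 + 0.3242i - 0.0478j - 0.285k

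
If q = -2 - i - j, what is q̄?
-2 + i + j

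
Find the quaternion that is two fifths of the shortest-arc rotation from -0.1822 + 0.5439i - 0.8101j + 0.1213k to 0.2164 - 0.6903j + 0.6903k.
-0.0222 + 0.3587i - 0.8467j + 0.3924k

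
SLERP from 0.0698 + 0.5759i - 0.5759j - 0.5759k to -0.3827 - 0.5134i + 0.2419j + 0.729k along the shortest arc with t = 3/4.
0.3103 + 0.5416i - 0.3343j - 0.7062k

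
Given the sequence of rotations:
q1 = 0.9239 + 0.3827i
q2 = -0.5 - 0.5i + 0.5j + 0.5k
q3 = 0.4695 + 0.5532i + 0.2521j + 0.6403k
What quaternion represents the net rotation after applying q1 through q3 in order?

q2 · q1 = -0.2706 - 0.6533i + 0.6533j + 0.2706k
q3 · q2 · q1 = -0.1036 - 0.8065i - 0.3295j + 0.4799k
-0.1036 - 0.8065i - 0.3295j + 0.4799k


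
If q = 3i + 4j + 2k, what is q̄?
-3i - 4j - 2k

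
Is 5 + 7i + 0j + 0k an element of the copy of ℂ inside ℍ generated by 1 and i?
Yes. The quaternion 5 + 7i has j- and k-coefficients y = z = 0, so it lies in the complex subalgebra spanned by 1 and i.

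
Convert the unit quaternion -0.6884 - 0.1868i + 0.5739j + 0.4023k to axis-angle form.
axis = (-0.2575, 0.7912, 0.5546), θ = 267°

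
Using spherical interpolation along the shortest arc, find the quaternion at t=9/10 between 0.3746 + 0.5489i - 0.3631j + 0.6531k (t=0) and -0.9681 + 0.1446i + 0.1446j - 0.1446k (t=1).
0.9568 - 0.0676i - 0.1811j + 0.2172k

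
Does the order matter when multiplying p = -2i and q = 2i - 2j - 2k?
Yes: pq = 4 - 4j + 4k ≠ 4 + 4j - 4k = qp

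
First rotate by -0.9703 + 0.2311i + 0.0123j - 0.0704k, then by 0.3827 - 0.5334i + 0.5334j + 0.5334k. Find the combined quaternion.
-0.2171 + 0.5619i - 0.4271j - 0.6743k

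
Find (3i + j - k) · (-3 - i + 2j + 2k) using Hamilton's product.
3 - 5i - 8j + 10k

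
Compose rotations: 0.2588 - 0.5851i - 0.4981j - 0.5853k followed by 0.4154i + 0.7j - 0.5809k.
0.2517 - 0.5916i + 0.7642j + 0.0523k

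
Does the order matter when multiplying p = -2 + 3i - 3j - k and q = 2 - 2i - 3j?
Yes: pq = -7 + 7i + 2j - 17k ≠ -7 + 13i - 2j + 13k = qp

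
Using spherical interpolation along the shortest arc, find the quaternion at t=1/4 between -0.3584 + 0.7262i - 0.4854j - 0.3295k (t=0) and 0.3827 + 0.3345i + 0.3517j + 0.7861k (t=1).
-0.4273 + 0.5077i - 0.525j - 0.533k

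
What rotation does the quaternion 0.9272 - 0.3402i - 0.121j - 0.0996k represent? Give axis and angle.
axis = (-0.9083, -0.323, -0.2659), θ = 44°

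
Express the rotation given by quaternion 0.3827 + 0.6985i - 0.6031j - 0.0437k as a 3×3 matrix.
[[0.2687, -0.8091, -0.5227], [-0.876, 0.0204, -0.4819], [0.4006, 0.5873, -0.7033]]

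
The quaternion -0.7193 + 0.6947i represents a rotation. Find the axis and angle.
axis = (1, 0, 0), θ = 272°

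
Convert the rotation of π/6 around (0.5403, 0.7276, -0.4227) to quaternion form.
0.9659 + 0.1398i + 0.1883j - 0.1094k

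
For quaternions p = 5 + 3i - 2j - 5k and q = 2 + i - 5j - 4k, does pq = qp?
No: pq = -23 - 6i - 22j - 43k ≠ -23 + 28i - 36j - 17k = qp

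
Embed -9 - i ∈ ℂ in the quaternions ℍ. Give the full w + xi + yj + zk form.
-9 - i + 0j + 0k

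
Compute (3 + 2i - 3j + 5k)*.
3 - 2i + 3j - 5k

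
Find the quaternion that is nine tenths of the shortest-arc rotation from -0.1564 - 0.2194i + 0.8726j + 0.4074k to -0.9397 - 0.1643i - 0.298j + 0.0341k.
0.8966 + 0.1279i + 0.4231j + 0.0279k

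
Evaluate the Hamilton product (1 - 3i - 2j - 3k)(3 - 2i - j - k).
-8 - 12i - 4j - 11k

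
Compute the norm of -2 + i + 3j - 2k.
√18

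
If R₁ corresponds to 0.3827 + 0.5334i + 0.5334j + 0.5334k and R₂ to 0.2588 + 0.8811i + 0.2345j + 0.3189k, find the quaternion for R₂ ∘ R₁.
-0.6661 + 0.4302i - 0.0721j + 0.605k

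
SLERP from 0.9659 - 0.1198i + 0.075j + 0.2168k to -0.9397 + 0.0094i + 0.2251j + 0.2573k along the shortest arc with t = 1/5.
0.9873 - 0.0998i + 0.0137j + 0.1227k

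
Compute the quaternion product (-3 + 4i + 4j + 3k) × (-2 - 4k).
18 - 24i + 8j + 6k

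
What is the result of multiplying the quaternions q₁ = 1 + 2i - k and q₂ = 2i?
-4 + 2i - 2j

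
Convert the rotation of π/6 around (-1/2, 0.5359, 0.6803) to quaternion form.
0.9659 - 0.1294i + 0.1387j + 0.1761k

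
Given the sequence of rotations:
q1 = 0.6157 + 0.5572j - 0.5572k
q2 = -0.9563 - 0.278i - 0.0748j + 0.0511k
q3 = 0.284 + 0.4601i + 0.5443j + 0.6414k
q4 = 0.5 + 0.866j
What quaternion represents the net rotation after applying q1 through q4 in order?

q2 · q1 = -0.5186 - 0.158i - 0.7338j + 0.4094k
q3 · q2 · q1 = 0.0622 + 0.41i - 0.7804j - 0.468k
q4 · q3 · q2 · q1 = 0.7069 - 0.2003i - 0.3363j - 0.5891k
0.7069 - 0.2003i - 0.3363j - 0.5891k


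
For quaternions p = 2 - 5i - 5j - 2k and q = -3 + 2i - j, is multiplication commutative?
No: pq = -1 + 17i + 9j + 21k ≠ -1 + 21i + 17j - 9k = qp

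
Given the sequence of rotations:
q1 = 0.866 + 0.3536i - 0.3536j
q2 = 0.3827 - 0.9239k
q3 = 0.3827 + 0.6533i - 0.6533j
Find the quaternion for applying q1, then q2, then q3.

q2 · q1 = 0.3314 - 0.1914i - 0.462j - 0.8001k
q3 · q2 · q1 = -0.05 + 0.666i + 0.1294j - 0.7331k
-0.05 + 0.666i + 0.1294j - 0.7331k


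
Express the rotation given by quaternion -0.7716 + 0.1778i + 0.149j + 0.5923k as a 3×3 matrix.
[[0.254, 0.967, -0.0193], [-0.8611, 0.2351, 0.4509], [0.4406, -0.0979, 0.8924]]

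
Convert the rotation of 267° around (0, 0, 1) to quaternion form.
-0.6884 + 0.7254k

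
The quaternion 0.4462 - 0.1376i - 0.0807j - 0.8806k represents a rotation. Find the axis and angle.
axis = (-0.1538, -0.0902, -0.984), θ = 127°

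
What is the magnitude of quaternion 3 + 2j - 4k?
√29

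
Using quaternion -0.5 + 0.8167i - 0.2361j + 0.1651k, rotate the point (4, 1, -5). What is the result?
(0.587, -6.285, 1.467)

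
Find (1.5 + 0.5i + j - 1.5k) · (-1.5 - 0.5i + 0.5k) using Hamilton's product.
-1.25 - i - j + 3.5k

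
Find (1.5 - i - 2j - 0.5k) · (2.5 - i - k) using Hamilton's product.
2.25 - 2i - 5.5j - 4.75k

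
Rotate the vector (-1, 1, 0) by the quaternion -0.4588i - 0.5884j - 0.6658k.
(1.119, -0.847, 0.173)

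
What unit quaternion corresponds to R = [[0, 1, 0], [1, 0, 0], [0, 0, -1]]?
0.7071i + 0.7071j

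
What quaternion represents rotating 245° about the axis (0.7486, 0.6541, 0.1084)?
-0.5373 + 0.6314i + 0.5517j + 0.0914k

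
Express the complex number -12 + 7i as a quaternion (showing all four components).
-12 + 7i + 0j + 0k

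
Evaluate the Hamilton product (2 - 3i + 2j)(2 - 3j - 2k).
10 - 10i - 8j + 5k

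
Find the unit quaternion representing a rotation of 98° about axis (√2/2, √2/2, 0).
0.6561 + 0.5337i + 0.5337j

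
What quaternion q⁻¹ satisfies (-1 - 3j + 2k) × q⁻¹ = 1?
-0.0714 + 0.2143j - 0.1429k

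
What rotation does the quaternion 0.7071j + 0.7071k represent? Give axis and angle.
axis = (0, √2/2, √2/2), θ = π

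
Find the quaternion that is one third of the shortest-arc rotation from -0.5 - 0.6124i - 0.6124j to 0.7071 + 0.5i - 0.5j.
-0.6823 - 0.6822i - 0.2628j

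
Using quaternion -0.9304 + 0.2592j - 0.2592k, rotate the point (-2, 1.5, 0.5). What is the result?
(-2.427, 0.267, -0.733)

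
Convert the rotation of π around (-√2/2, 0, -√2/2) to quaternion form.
-0.7071i - 0.7071k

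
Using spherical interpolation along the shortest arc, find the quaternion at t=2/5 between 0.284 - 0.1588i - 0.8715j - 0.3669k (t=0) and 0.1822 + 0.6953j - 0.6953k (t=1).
0.1124 - 0.1147i - 0.983j + 0.0887k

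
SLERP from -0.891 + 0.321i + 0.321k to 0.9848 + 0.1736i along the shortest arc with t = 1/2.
-0.9827 + 0.0772i + 0.1682k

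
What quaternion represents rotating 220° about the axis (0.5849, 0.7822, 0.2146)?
-0.342 + 0.5496i + 0.735j + 0.2017k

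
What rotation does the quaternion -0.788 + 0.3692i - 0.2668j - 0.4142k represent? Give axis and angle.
axis = (0.5997, -0.4333, -0.6728), θ = 284°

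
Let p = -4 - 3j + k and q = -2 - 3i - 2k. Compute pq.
10 + 18i + 3j - 3k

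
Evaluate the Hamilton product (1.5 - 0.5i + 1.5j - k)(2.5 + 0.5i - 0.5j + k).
5.75 + 0.5i + 3j - 1.5k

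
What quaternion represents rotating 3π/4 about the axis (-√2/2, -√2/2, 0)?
0.3827 - 0.6533i - 0.6533j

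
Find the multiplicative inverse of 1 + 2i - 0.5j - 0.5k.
0.1818 - 0.3636i + 0.0909j + 0.0909k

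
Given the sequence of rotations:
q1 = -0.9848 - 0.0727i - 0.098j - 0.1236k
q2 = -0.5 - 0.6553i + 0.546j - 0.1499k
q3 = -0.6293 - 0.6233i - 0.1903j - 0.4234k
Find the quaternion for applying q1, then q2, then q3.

q2 · q1 = 0.4797 + 0.5995i - 0.5588j + 0.3133k
q3 · q2 · q1 = 0.0981 - 0.9725i + 0.2018j + 0.0621k
0.0981 - 0.9725i + 0.2018j + 0.0621k


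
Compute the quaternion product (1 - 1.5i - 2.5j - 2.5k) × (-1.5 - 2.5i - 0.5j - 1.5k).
-10.25 + 2.25i + 7.25j - 3.25k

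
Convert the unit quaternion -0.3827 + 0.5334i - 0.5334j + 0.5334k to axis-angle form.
axis = (√3/3, -√3/3, √3/3), θ = 5π/4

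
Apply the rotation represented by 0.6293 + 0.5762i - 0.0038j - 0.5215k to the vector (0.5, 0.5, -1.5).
(1.463, 0.648, -0.437)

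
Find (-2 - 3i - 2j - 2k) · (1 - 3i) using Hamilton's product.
-11 + 3i + 4j - 8k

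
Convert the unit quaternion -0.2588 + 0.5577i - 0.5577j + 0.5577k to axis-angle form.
axis = (√3/3, -√3/3, √3/3), θ = 7π/6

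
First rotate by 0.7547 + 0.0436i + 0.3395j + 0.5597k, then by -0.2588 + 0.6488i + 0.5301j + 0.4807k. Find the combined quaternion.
-0.6726 + 0.6119i - 0.03j + 0.4151k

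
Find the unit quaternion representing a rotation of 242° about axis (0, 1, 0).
-0.515 + 0.8572j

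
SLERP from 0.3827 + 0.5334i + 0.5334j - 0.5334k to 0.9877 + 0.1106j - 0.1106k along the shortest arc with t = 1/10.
0.4771 + 0.4985i + 0.5118j - 0.5118k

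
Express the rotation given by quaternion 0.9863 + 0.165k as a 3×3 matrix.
[[0.9456, -0.3255, 0], [0.3255, 0.9456, 0], [0, 0, 1]]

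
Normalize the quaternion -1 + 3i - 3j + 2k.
-0.2085 + 0.6255i - 0.6255j + 0.417k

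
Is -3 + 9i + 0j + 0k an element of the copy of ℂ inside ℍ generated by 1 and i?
Yes. The quaternion -3 + 9i has j- and k-coefficients y = z = 0, so it lies in the complex subalgebra spanned by 1 and i.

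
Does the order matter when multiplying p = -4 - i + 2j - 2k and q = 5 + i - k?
Yes: pq = -21 - 11i + 7j - 8k ≠ -21 - 7i + 13j - 4k = qp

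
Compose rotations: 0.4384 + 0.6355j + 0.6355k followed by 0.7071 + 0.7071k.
-0.1394 - 0.4494i + 0.4494j + 0.7594k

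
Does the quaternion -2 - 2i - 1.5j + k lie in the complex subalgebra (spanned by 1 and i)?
No. The quaternion -2 - 2i - 1.5j + k has j-coefficient y = -1.5 and k-coefficient z = 1, not both zero, so it does not lie in the complex subalgebra spanned by 1 and i.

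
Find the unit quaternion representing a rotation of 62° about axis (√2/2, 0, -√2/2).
0.8572 + 0.3642i - 0.3642k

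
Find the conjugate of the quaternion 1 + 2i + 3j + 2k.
1 - 2i - 3j - 2k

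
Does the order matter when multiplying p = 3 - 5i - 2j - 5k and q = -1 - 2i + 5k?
Yes: pq = 12 - 11i + 37j + 16k ≠ 12 + 9i - 33j + 24k = qp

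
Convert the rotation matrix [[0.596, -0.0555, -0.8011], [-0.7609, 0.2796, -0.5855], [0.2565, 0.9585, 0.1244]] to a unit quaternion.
0.7071 + 0.5459i - 0.3739j - 0.2494k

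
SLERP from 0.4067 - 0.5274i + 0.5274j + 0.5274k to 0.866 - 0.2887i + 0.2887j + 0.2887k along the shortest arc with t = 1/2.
0.6691 - 0.4291i + 0.4291j + 0.4291k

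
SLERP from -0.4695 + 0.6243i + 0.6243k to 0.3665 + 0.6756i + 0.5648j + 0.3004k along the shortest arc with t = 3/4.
0.159 + 0.7503i + 0.4671j + 0.44k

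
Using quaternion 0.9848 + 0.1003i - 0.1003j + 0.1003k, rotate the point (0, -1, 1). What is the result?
(0.04, -1.177, 0.782)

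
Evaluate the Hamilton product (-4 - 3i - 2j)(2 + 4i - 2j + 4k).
-30i + 16j - 2k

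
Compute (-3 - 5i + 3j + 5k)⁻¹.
-0.0441 + 0.0735i - 0.0441j - 0.0735k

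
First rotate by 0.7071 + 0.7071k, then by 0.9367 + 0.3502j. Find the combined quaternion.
0.6623 + 0.2476i + 0.2476j + 0.6623k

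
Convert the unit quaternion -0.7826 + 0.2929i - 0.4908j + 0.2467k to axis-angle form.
axis = (0.4705, -0.7884, 0.3963), θ = 283°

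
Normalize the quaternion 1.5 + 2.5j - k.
0.4867 + 0.8111j - 0.3244k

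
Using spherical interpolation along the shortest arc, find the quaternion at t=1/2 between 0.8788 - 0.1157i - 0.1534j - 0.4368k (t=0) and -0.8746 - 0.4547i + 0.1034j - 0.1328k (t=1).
0.9583 + 0.1853i - 0.1404j - 0.1662k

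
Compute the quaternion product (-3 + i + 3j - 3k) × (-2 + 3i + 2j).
-3 - 5i - 21j - k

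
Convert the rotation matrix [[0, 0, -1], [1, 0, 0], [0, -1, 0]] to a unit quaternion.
0.5 - 0.5i - 0.5j + 0.5k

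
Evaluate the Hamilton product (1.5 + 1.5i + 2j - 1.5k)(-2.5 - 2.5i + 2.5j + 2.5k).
-1.25 + 1.25i - 1.25j + 16.25k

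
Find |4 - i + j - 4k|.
√34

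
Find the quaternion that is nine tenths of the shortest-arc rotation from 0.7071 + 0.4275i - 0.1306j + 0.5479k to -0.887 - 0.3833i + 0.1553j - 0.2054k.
0.8748 + 0.3905i - 0.1539j + 0.242k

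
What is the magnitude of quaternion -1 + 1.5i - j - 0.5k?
2.121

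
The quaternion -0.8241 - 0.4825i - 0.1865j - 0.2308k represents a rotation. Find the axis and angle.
axis = (-0.8518, -0.3292, -0.4075), θ = 291°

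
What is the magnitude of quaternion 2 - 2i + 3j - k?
√18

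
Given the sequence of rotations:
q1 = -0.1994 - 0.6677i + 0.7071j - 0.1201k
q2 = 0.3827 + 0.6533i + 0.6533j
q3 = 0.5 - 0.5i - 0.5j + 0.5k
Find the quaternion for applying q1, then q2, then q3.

q2 · q1 = -0.1021 - 0.4643i + 0.2188j + 0.8522k
q3 · q2 · q1 = -0.5999 - 0.7166i + 0.3544j + 0.0335k
-0.5999 - 0.7166i + 0.3544j + 0.0335k


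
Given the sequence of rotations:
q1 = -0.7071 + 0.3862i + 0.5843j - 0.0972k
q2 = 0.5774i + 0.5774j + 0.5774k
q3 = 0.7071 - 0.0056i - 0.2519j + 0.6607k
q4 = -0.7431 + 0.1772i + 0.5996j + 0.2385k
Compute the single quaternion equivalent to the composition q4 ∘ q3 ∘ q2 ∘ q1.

q2 · q1 = -0.5042 - 0.8018i - 0.1292j - 0.2939k
q3 · q2 · q1 = -0.1994 - 0.4047i - 0.4957j - 0.7422k
q4 · q3 · q2 · q1 = 0.6941 - 0.0614i + 0.2838j + 0.6588k
0.6941 - 0.0614i + 0.2838j + 0.6588k


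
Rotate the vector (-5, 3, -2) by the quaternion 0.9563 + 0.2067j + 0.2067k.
(-6.122, 0.596, 0.404)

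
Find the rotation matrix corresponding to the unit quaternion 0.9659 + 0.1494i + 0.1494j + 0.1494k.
[[0.9107, -0.244, 0.3333], [0.3333, 0.9107, -0.244], [-0.244, 0.3333, 0.9107]]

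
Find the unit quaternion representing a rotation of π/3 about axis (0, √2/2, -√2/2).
0.866 + 0.3536j - 0.3536k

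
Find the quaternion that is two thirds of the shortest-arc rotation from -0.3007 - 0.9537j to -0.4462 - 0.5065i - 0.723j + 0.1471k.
-0.4137 - 0.3494i - 0.8345j + 0.1015k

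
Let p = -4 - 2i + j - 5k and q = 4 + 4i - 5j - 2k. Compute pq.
-13 - 51i - 6k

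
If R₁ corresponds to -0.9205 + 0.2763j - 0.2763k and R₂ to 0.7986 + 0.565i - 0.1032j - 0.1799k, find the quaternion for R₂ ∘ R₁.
-0.7563 - 0.4419i + 0.4718j + 0.1011k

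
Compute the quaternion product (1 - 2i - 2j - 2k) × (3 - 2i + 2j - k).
1 - 2i - 2j - 15k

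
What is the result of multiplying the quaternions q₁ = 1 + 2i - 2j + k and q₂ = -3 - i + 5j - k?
10 - 10i + 12j + 4k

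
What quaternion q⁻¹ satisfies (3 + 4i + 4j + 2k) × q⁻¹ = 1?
0.0667 - 0.0889i - 0.0889j - 0.0444k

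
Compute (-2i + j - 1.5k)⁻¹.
0.2759i - 0.1379j + 0.2069k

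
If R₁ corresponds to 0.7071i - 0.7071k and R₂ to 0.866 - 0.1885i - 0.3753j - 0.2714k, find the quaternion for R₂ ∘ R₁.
-0.0586 + 0.8777i - 0.3252j - 0.347k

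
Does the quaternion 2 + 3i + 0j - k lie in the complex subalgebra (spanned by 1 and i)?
No. The quaternion 2 + 3i - k has j-coefficient y = 0 and k-coefficient z = -1, not both zero, so it does not lie in the complex subalgebra spanned by 1 and i.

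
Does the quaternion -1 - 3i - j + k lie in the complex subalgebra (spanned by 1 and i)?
No. The quaternion -1 - 3i - j + k has j-coefficient y = -1 and k-coefficient z = 1, not both zero, so it does not lie in the complex subalgebra spanned by 1 and i.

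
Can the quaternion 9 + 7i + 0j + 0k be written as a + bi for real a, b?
Yes. The quaternion 9 + 7i has j- and k-coefficients y = z = 0, so it lies in the complex subalgebra spanned by 1 and i.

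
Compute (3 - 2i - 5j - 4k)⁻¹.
0.0556 + 0.037i + 0.0926j + 0.0741k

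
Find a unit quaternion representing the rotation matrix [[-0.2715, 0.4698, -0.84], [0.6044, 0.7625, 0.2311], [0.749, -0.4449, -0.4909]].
0.5 - 0.338i - 0.7945j + 0.0673k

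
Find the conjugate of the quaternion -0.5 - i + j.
-0.5 + i - j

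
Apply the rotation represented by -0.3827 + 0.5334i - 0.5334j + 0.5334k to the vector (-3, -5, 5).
(6.104, 2.818, 3.714)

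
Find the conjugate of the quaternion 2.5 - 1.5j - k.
2.5 + 1.5j + k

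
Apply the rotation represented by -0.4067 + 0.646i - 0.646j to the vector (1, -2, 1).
(2.36, -0.64, -0.144)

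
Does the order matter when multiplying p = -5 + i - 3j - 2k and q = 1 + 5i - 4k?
Yes: pq = -18 - 12i - 9j + 33k ≠ -18 - 36i + 3j + 3k = qp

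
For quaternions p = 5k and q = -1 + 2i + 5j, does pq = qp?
No: pq = -25i + 10j - 5k ≠ 25i - 10j - 5k = qp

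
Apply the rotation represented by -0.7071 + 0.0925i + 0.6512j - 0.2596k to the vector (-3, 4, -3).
(1.869, 2.551, -4.899)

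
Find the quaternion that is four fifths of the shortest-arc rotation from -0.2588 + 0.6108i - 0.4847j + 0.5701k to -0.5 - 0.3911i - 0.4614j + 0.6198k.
-0.4944 - 0.1888i - 0.5161j + 0.6735k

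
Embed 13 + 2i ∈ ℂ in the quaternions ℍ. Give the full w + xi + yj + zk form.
13 + 2i + 0j + 0k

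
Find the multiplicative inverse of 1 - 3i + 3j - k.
0.05 + 0.15i - 0.15j + 0.05k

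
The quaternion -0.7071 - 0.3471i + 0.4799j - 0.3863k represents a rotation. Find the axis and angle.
axis = (-0.4909, 0.6787, -0.5463), θ = 3π/2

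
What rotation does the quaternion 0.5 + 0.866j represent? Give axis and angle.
axis = (0, 1, 0), θ = 2π/3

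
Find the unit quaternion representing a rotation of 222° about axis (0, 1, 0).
-0.3584 + 0.9336j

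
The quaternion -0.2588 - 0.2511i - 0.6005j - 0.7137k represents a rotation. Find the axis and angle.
axis = (-0.26, -0.6217, -0.7389), θ = 7π/6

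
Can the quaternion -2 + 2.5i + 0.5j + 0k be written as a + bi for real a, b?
No. The quaternion -2 + 2.5i + 0.5j has j-coefficient y = 0.5 and k-coefficient z = 0, not both zero, so it does not lie in the complex subalgebra spanned by 1 and i.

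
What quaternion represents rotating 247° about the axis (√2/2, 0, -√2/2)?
-0.5519 + 0.5896i - 0.5896k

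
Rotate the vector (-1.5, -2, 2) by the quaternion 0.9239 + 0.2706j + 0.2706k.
(0.939, -2.164, 2.164)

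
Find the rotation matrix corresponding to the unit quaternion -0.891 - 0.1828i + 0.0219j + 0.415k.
[[0.6546, 0.7315, -0.1907], [-0.7475, 0.5887, -0.3076], [-0.1127, 0.3439, 0.9322]]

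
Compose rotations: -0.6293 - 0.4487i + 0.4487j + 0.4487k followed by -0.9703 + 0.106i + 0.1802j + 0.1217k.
0.5227 + 0.3949i - 0.6509j - 0.3835k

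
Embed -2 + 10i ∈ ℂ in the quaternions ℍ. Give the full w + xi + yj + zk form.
-2 + 10i + 0j + 0k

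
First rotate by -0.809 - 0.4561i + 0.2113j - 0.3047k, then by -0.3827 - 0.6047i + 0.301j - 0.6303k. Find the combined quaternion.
-0.2219 + 0.7052i - 0.2211j + 0.636k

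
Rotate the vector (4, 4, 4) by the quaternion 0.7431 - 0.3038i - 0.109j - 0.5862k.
(5.682, -0.39, 3.944)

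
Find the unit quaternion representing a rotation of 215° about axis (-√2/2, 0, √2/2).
-0.3007 - 0.6744i + 0.6744k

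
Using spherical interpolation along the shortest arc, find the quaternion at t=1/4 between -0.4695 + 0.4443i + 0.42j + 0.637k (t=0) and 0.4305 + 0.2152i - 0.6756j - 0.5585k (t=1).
-0.4836 + 0.2882i + 0.5116j + 0.6491k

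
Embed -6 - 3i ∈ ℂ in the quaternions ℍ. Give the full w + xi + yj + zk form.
-6 - 3i + 0j + 0k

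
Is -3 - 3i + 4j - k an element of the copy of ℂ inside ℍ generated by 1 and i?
No. The quaternion -3 - 3i + 4j - k has j-coefficient y = 4 and k-coefficient z = -1, not both zero, so it does not lie in the complex subalgebra spanned by 1 and i.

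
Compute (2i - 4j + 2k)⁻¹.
-0.0833i + 0.1667j - 0.0833k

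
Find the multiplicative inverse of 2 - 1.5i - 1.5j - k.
0.2105 + 0.1579i + 0.1579j + 0.1053k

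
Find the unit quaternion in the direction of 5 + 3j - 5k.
0.6509 + 0.3906j - 0.6509k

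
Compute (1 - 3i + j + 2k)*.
1 + 3i - j - 2k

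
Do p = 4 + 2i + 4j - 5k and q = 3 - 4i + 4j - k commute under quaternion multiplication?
No: pq = -1 + 6i + 50j + 5k ≠ -1 - 26i + 6j - 43k = qp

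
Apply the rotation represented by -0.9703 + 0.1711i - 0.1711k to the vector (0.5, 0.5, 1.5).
(0.217, 1.106, 1.217)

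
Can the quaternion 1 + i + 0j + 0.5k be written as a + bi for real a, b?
No. The quaternion 1 + i + 0.5k has j-coefficient y = 0 and k-coefficient z = 0.5, not both zero, so it does not lie in the complex subalgebra spanned by 1 and i.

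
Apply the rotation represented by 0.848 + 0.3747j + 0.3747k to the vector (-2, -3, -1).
(0.394, -3.709, -0.291)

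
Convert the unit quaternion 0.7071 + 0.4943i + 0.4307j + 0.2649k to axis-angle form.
axis = (0.699, 0.6091, 0.3746), θ = π/2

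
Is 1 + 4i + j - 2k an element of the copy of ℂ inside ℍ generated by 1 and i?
No. The quaternion 1 + 4i + j - 2k has j-coefficient y = 1 and k-coefficient z = -2, not both zero, so it does not lie in the complex subalgebra spanned by 1 and i.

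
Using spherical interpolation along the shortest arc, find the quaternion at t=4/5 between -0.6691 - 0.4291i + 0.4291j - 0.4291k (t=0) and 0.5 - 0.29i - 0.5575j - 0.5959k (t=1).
-0.6397 + 0.1447i + 0.6255j + 0.4227k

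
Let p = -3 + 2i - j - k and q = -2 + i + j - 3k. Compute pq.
2 - 3i + 4j + 14k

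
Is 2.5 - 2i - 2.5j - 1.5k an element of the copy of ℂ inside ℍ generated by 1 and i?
No. The quaternion 2.5 - 2i - 2.5j - 1.5k has j-coefficient y = -2.5 and k-coefficient z = -1.5, not both zero, so it does not lie in the complex subalgebra spanned by 1 and i.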